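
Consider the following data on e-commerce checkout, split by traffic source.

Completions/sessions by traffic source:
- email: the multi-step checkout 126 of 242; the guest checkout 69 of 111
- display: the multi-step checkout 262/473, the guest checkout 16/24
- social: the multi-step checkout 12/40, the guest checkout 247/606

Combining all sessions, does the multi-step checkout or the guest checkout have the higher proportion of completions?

the multi-step checkout

Email: the multi-step checkout 126/242 = 52.1%, the guest checkout 69/111 = 62.2% → the guest checkout
Display: the multi-step checkout 262/473 = 55.4%, the guest checkout 16/24 = 66.7% → the guest checkout
Social: the multi-step checkout 12/40 = 30.0%, the guest checkout 247/606 = 40.8% → the guest checkout
Overall: the multi-step checkout 400/755 = 53.0%, the guest checkout 332/741 = 44.8% → the multi-step checkout
(The guest checkout wins every traffic group but the multi-step checkout wins overall — the guest checkout's sessions skew toward the low-rate social group.)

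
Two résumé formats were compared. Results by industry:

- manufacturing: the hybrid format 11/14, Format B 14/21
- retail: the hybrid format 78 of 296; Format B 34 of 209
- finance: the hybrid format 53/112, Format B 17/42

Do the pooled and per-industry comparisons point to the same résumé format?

Manufacturing: the hybrid format 11/14 = 78.6%, Format B 14/21 = 66.7% → the hybrid format
Retail: the hybrid format 78/296 = 26.4%, Format B 34/209 = 16.3% → the hybrid format
Finance: the hybrid format 53/112 = 47.3%, Format B 17/42 = 40.5% → the hybrid format
Overall: the hybrid format 142/422 = 33.6%, Format B 65/272 = 23.9% → the hybrid format
The hybrid format wins overall and in every industry group — no reversal.

Yes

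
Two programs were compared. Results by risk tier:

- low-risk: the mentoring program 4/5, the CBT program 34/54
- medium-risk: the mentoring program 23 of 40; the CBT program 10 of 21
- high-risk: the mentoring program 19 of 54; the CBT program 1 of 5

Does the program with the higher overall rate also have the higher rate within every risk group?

Low-risk: the mentoring program 4/5 = 80.0%, the CBT program 34/54 = 63.0% → the mentoring program
Medium-risk: the mentoring program 23/40 = 57.5%, the CBT program 10/21 = 47.6% → the mentoring program
High-risk: the mentoring program 19/54 = 35.2%, the CBT program 1/5 = 20.0% → the mentoring program
Overall: the mentoring program 46/99 = 46.5%, the CBT program 45/80 = 56.2% → the CBT program
The mentoring program wins each risk group but the CBT program wins overall — the comparison reverses. The mentoring program's participants skew toward high-risk, which has a lower base rate.

No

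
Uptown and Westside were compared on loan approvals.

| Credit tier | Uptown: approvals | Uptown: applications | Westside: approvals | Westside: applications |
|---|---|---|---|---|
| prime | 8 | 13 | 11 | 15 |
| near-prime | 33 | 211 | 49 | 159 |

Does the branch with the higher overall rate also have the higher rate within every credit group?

Yes

Prime: Uptown 8/13 = 61.5%, Westside 11/15 = 73.3% → Westside
Near-prime: Uptown 33/211 = 15.6%, Westside 49/159 = 30.8% → Westside
Overall: Uptown 41/224 = 18.3%, Westside 60/174 = 34.5% → Westside
Westside wins overall and in every credit group — no reversal.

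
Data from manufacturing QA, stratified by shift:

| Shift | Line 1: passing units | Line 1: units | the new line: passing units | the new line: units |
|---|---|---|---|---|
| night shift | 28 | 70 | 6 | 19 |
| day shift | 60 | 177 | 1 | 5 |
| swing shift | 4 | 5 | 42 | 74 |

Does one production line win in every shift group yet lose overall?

Yes

Night shift: Line 1 28/70 = 40.0%, the new line 6/19 = 31.6% → Line 1
Day shift: Line 1 60/177 = 33.9%, the new line 1/5 = 20.0% → Line 1
Swing shift: Line 1 4/5 = 80.0%, the new line 42/74 = 56.8% → Line 1
Overall: Line 1 92/252 = 36.5%, the new line 49/98 = 50.0% → the new line
Line 1 wins each shift group but the new line wins overall — the comparison reverses. Line 1's units skew toward day shift, which has a lower base rate.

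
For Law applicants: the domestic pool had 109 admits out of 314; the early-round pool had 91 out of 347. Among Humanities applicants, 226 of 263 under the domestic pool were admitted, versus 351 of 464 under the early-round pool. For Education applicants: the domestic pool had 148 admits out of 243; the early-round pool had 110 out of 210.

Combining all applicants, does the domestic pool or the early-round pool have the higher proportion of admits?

Law: the domestic pool 109/314 = 34.7%, the early-round pool 91/347 = 26.2% → the domestic pool
Humanities: the domestic pool 226/263 = 85.9%, the early-round pool 351/464 = 75.6% → the domestic pool
Education: the domestic pool 148/243 = 60.9%, the early-round pool 110/210 = 52.4% → the domestic pool
Overall: the domestic pool 483/820 = 58.9%, the early-round pool 552/1021 = 54.1% → the domestic pool

the domestic pool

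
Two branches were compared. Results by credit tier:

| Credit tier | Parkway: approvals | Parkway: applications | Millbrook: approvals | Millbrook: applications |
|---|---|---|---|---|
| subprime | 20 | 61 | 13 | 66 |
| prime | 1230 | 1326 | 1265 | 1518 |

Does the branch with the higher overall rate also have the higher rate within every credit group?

Yes

Subprime: Parkway 20/61 = 32.8%, Millbrook 13/66 = 19.7% → Parkway
Prime: Parkway 1230/1326 = 92.8%, Millbrook 1265/1518 = 83.3% → Parkway
Overall: Parkway 1250/1387 = 90.1%, Millbrook 1278/1584 = 80.7% → Parkway
Parkway wins overall and in every credit group — no reversal.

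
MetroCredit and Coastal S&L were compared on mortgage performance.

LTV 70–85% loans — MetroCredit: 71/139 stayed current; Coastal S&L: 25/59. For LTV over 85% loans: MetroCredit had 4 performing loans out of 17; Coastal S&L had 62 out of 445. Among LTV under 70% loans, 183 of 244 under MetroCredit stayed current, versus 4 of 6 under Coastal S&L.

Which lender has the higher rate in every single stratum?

MetroCredit

LTV 70–85%: MetroCredit 71/139 = 51.1%, Coastal S&L 25/59 = 42.4% → MetroCredit
LTV over 85%: MetroCredit 4/17 = 23.5%, Coastal S&L 62/445 = 13.9% → MetroCredit
LTV under 70%: MetroCredit 183/244 = 75.0%, Coastal S&L 4/6 = 66.7% → MetroCredit
MetroCredit has the higher rate in all 3 groups.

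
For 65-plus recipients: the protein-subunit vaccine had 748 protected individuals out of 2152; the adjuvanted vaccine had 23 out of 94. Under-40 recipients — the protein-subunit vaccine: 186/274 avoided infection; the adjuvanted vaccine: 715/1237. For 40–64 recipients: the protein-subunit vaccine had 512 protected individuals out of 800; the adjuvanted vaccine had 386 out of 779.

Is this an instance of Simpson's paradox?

Yes

65-plus: the protein-subunit vaccine 748/2152 = 34.8%, the adjuvanted vaccine 23/94 = 24.5% → the protein-subunit vaccine
Under-40: the protein-subunit vaccine 186/274 = 67.9%, the adjuvanted vaccine 715/1237 = 57.8% → the protein-subunit vaccine
40–64: the protein-subunit vaccine 512/800 = 64.0%, the adjuvanted vaccine 386/779 = 49.6% → the protein-subunit vaccine
Overall: the protein-subunit vaccine 1446/3226 = 44.8%, the adjuvanted vaccine 1124/2110 = 53.3% → the adjuvanted vaccine
The protein-subunit vaccine wins each age group but the adjuvanted vaccine wins overall — the comparison reverses. The protein-subunit vaccine's recipients skew toward 65-plus, which has a lower base rate.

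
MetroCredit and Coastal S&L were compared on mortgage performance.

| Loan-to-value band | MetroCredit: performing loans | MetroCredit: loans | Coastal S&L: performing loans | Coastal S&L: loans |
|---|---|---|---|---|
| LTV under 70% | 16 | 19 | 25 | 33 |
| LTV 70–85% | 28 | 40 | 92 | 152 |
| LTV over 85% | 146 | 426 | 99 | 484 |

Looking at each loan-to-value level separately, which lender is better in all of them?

MetroCredit

LTV under 70%: MetroCredit 16/19 = 84.2%, Coastal S&L 25/33 = 75.8% → MetroCredit
LTV 70–85%: MetroCredit 28/40 = 70.0%, Coastal S&L 92/152 = 60.5% → MetroCredit
LTV over 85%: MetroCredit 146/426 = 34.3%, Coastal S&L 99/484 = 20.5% → MetroCredit
MetroCredit has the higher rate in all 3 groups.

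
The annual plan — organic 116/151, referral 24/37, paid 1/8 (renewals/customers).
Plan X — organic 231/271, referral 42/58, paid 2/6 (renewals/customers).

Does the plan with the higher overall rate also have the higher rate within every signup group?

Yes

Organic: the annual plan 116/151 = 76.8%, Plan X 231/271 = 85.2% → Plan X
Referral: the annual plan 24/37 = 64.9%, Plan X 42/58 = 72.4% → Plan X
Paid: the annual plan 1/8 = 12.5%, Plan X 2/6 = 33.3% → Plan X
Overall: the annual plan 141/196 = 71.9%, Plan X 275/335 = 82.1% → Plan X
Plan X wins overall and in every signup group — no reversal.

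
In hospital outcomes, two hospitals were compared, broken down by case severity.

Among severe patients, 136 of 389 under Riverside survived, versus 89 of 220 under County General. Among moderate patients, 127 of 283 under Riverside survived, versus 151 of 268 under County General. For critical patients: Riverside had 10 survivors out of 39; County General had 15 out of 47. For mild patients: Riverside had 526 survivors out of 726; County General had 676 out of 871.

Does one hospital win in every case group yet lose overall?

No

Severe: Riverside 136/389 = 35.0%, County General 89/220 = 40.5% → County General
Moderate: Riverside 127/283 = 44.9%, County General 151/268 = 56.3% → County General
Critical: Riverside 10/39 = 25.6%, County General 15/47 = 31.9% → County General
Mild: Riverside 526/726 = 72.5%, County General 676/871 = 77.6% → County General
Overall: Riverside 799/1437 = 55.6%, County General 931/1406 = 66.2% → County General
County General wins overall and in every case group — no reversal.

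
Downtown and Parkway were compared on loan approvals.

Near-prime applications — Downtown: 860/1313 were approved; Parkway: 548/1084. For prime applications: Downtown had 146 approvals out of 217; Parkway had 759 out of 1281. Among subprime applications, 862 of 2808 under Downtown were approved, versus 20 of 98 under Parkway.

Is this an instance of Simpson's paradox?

Near-prime: Downtown 860/1313 = 65.5%, Parkway 548/1084 = 50.6% → Downtown
Prime: Downtown 146/217 = 67.3%, Parkway 759/1281 = 59.3% → Downtown
Subprime: Downtown 862/2808 = 30.7%, Parkway 20/98 = 20.4% → Downtown
Overall: Downtown 1868/4338 = 43.1%, Parkway 1327/2463 = 53.9% → Parkway
Downtown wins each credit group but Parkway wins overall — the comparison reverses. Downtown's applications skew toward subprime, which has a lower base rate.

Yes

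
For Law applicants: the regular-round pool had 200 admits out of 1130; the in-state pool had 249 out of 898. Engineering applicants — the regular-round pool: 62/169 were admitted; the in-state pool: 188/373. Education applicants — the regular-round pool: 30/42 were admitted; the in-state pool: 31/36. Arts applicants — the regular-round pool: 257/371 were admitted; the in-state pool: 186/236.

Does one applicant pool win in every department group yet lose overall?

No

Law: the regular-round pool 200/1130 = 17.7%, the in-state pool 249/898 = 27.7% → the in-state pool
Engineering: the regular-round pool 62/169 = 36.7%, the in-state pool 188/373 = 50.4% → the in-state pool
Education: the regular-round pool 30/42 = 71.4%, the in-state pool 31/36 = 86.1% → the in-state pool
Arts: the regular-round pool 257/371 = 69.3%, the in-state pool 186/236 = 78.8% → the in-state pool
Overall: the regular-round pool 549/1712 = 32.1%, the in-state pool 654/1543 = 42.4% → the in-state pool
The in-state pool wins overall and in every department group — no reversal.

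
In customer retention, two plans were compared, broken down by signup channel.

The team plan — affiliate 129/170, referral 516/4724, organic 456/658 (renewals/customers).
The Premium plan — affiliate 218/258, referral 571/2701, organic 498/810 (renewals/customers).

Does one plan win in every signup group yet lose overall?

No

Affiliate: the team plan 129/170 = 75.9%, the Premium plan 218/258 = 84.5% → the Premium plan
Referral: the team plan 516/4724 = 10.9%, the Premium plan 571/2701 = 21.1% → the Premium plan
Organic: the team plan 456/658 = 69.3%, the Premium plan 498/810 = 61.5% → the team plan
Overall: the team plan 1101/5552 = 19.8%, the Premium plan 1287/3769 = 34.1% → the Premium plan
Neither sweeps: the team plan wins 1 of 3 groups, the Premium plan wins 2. The Premium plan wins overall but not every group — no Simpson reversal.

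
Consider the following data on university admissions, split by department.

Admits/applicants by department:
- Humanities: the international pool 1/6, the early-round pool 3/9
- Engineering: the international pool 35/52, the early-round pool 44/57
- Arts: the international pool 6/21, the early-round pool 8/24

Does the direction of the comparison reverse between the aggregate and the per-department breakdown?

Humanities: the international pool 1/6 = 16.7%, the early-round pool 3/9 = 33.3% → the early-round pool
Engineering: the international pool 35/52 = 67.3%, the early-round pool 44/57 = 77.2% → the early-round pool
Arts: the international pool 6/21 = 28.6%, the early-round pool 8/24 = 33.3% → the early-round pool
Overall: the international pool 42/79 = 53.2%, the early-round pool 55/90 = 61.1% → the early-round pool
The early-round pool wins overall and in every department group — no reversal.

No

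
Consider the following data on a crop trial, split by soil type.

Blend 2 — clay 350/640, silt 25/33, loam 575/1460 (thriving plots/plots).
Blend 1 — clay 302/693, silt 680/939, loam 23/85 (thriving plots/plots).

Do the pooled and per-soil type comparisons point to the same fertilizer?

Clay: Blend 2 350/640 = 54.7%, Blend 1 302/693 = 43.6% → Blend 2
Silt: Blend 2 25/33 = 75.8%, Blend 1 680/939 = 72.4% → Blend 2
Loam: Blend 2 575/1460 = 39.4%, Blend 1 23/85 = 27.1% → Blend 2
Overall: Blend 2 950/2133 = 44.5%, Blend 1 1005/1717 = 58.5% → Blend 1
Blend 2 wins each soil group but Blend 1 wins overall — the comparison reverses. Blend 2's plots skew toward loam, which has a lower base rate.

No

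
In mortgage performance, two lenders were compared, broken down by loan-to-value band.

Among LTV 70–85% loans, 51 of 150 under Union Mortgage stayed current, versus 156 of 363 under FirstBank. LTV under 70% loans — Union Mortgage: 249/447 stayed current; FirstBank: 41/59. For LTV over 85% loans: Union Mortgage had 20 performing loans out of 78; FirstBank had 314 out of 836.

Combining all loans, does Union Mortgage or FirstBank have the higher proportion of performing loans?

Union Mortgage

LTV 70–85%: Union Mortgage 51/150 = 34.0%, FirstBank 156/363 = 43.0% → FirstBank
LTV under 70%: Union Mortgage 249/447 = 55.7%, FirstBank 41/59 = 69.5% → FirstBank
LTV over 85%: Union Mortgage 20/78 = 25.6%, FirstBank 314/836 = 37.6% → FirstBank
Overall: Union Mortgage 320/675 = 47.4%, FirstBank 511/1258 = 40.6% → Union Mortgage
(FirstBank wins every loan-to-value group but Union Mortgage wins overall — FirstBank's loans skew toward the low-rate LTV over 85% group.)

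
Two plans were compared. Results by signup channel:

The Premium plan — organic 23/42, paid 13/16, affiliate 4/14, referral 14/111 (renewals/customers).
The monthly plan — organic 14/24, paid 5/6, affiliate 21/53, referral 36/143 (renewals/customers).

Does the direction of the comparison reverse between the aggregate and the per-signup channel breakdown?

Organic: the Premium plan 23/42 = 54.8%, the monthly plan 14/24 = 58.3% → the monthly plan
Paid: the Premium plan 13/16 = 81.2%, the monthly plan 5/6 = 83.3% → the monthly plan
Affiliate: the Premium plan 4/14 = 28.6%, the monthly plan 21/53 = 39.6% → the monthly plan
Referral: the Premium plan 14/111 = 12.6%, the monthly plan 36/143 = 25.2% → the monthly plan
Overall: the Premium plan 54/183 = 29.5%, the monthly plan 76/226 = 33.6% → the monthly plan
The monthly plan wins overall and in every signup group — no reversal.

No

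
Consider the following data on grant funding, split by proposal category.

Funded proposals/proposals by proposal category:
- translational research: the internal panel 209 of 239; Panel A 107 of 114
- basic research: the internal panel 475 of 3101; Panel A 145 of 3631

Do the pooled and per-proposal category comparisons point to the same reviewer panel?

Translational research: the internal panel 209/239 = 87.4%, Panel A 107/114 = 93.9% → Panel A
Basic research: the internal panel 475/3101 = 15.3%, Panel A 145/3631 = 4.0% → the internal panel
Overall: the internal panel 684/3340 = 20.5%, Panel A 252/3745 = 6.7% → the internal panel
Neither sweeps: the internal panel wins 1 of 2 groups, Panel A wins 1. The internal panel wins overall but not every group — no Simpson reversal.

No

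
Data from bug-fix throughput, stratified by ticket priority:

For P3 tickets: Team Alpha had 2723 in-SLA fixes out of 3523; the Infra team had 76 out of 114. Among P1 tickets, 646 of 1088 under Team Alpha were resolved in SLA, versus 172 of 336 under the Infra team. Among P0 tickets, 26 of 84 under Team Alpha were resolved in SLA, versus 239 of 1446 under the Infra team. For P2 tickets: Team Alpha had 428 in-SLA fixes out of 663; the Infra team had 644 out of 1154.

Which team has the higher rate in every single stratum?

P3: Team Alpha 2723/3523 = 77.3%, the Infra team 76/114 = 66.7% → Team Alpha
P1: Team Alpha 646/1088 = 59.4%, the Infra team 172/336 = 51.2% → Team Alpha
P0: Team Alpha 26/84 = 31.0%, the Infra team 239/1446 = 16.5% → Team Alpha
P2: Team Alpha 428/663 = 64.6%, the Infra team 644/1154 = 55.8% → Team Alpha
Team Alpha has the higher rate in all 4 groups.

Team Alpha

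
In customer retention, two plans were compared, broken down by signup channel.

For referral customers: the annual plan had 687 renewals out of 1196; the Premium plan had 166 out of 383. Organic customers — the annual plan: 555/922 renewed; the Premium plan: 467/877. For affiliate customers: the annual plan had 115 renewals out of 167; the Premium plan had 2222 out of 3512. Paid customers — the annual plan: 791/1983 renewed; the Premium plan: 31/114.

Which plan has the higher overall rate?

the Premium plan

Referral: the annual plan 687/1196 = 57.4%, the Premium plan 166/383 = 43.3% → the annual plan
Organic: the annual plan 555/922 = 60.2%, the Premium plan 467/877 = 53.2% → the annual plan
Affiliate: the annual plan 115/167 = 68.9%, the Premium plan 2222/3512 = 63.3% → the annual plan
Paid: the annual plan 791/1983 = 39.9%, the Premium plan 31/114 = 27.2% → the annual plan
Overall: the annual plan 2148/4268 = 50.3%, the Premium plan 2886/4886 = 59.1% → the Premium plan
(The annual plan wins every signup group but the Premium plan wins overall — the annual plan's customers skew toward the low-rate paid group.)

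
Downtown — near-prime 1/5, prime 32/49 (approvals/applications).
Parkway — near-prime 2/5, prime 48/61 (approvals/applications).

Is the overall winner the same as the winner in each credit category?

Yes

Near-prime: Downtown 1/5 = 20.0%, Parkway 2/5 = 40.0% → Parkway
Prime: Downtown 32/49 = 65.3%, Parkway 48/61 = 78.7% → Parkway
Overall: Downtown 33/54 = 61.1%, Parkway 50/66 = 75.8% → Parkway
Parkway wins overall and in every credit group — no reversal.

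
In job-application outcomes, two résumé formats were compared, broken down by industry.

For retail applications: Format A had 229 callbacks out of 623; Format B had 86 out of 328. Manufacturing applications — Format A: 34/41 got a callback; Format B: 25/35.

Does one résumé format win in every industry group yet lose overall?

No

Retail: Format A 229/623 = 36.8%, Format B 86/328 = 26.2% → Format A
Manufacturing: Format A 34/41 = 82.9%, Format B 25/35 = 71.4% → Format A
Overall: Format A 263/664 = 39.6%, Format B 111/363 = 30.6% → Format A
Format A wins overall and in every industry group — no reversal.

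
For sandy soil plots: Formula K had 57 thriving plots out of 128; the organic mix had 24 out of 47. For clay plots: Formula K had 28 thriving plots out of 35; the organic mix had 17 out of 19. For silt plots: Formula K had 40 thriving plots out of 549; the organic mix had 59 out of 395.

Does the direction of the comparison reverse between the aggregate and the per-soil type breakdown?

Sandy soil: Formula K 57/128 = 44.5%, the organic mix 24/47 = 51.1% → the organic mix
Clay: Formula K 28/35 = 80.0%, the organic mix 17/19 = 89.5% → the organic mix
Silt: Formula K 40/549 = 7.3%, the organic mix 59/395 = 14.9% → the organic mix
Overall: Formula K 125/712 = 17.6%, the organic mix 100/461 = 21.7% → the organic mix
The organic mix wins overall and in every soil group — no reversal.

No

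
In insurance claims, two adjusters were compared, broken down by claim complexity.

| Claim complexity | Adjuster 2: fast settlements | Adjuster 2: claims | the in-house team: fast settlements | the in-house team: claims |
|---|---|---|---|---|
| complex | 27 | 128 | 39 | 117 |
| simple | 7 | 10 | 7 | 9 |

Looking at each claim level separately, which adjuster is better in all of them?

the in-house team

Complex: Adjuster 2 27/128 = 21.1%, the in-house team 39/117 = 33.3% → the in-house team
Simple: Adjuster 2 7/10 = 70.0%, the in-house team 7/9 = 77.8% → the in-house team
The in-house team has the higher rate in both groups.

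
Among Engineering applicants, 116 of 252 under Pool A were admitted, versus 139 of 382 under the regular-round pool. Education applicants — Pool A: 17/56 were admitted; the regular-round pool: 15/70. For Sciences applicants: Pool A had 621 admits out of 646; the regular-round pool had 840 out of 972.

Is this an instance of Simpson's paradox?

No

Engineering: Pool A 116/252 = 46.0%, the regular-round pool 139/382 = 36.4% → Pool A
Education: Pool A 17/56 = 30.4%, the regular-round pool 15/70 = 21.4% → Pool A
Sciences: Pool A 621/646 = 96.1%, the regular-round pool 840/972 = 86.4% → Pool A
Overall: Pool A 754/954 = 79.0%, the regular-round pool 994/1424 = 69.8% → Pool A
Pool A wins overall and in every department group — no reversal.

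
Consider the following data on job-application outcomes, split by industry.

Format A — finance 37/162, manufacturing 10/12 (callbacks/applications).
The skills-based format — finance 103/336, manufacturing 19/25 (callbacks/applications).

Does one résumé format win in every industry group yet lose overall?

Finance: Format A 37/162 = 22.8%, the skills-based format 103/336 = 30.7% → the skills-based format
Manufacturing: Format A 10/12 = 83.3%, the skills-based format 19/25 = 76.0% → Format A
Overall: Format A 47/174 = 27.0%, the skills-based format 122/361 = 33.8% → the skills-based format
Neither sweeps: Format A wins 1 of 2 groups, the skills-based format wins 1. The skills-based format wins overall but not every group — no Simpson reversal.

No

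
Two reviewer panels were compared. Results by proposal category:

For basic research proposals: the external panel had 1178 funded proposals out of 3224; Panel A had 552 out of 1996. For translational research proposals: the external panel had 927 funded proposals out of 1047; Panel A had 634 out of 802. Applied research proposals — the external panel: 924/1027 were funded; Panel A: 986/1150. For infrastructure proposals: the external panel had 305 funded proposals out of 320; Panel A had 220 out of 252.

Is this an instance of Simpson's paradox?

Basic research: the external panel 1178/3224 = 36.5%, Panel A 552/1996 = 27.7% → the external panel
Translational research: the external panel 927/1047 = 88.5%, Panel A 634/802 = 79.1% → the external panel
Applied research: the external panel 924/1027 = 90.0%, Panel A 986/1150 = 85.7% → the external panel
Infrastructure: the external panel 305/320 = 95.3%, Panel A 220/252 = 87.3% → the external panel
Overall: the external panel 3334/5618 = 59.3%, Panel A 2392/4200 = 57.0% → the external panel
The external panel wins overall and in every proposal group — no reversal.

No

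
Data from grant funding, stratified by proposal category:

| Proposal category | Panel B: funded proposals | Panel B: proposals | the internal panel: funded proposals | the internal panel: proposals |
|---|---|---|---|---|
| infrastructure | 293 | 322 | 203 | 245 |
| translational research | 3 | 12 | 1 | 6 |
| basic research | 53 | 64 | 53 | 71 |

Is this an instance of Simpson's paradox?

No

Infrastructure: Panel B 293/322 = 91.0%, the internal panel 203/245 = 82.9% → Panel B
Translational research: Panel B 3/12 = 25.0%, the internal panel 1/6 = 16.7% → Panel B
Basic research: Panel B 53/64 = 82.8%, the internal panel 53/71 = 74.6% → Panel B
Overall: Panel B 349/398 = 87.7%, the internal panel 257/322 = 79.8% → Panel B
Panel B wins overall and in every proposal group — no reversal.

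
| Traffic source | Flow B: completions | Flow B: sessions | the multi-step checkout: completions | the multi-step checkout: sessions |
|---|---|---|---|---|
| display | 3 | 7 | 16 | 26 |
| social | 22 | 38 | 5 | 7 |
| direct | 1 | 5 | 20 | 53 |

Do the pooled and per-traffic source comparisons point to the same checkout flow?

No

Display: Flow B 3/7 = 42.9%, the multi-step checkout 16/26 = 61.5% → the multi-step checkout
Social: Flow B 22/38 = 57.9%, the multi-step checkout 5/7 = 71.4% → the multi-step checkout
Direct: Flow B 1/5 = 20.0%, the multi-step checkout 20/53 = 37.7% → the multi-step checkout
Overall: Flow B 26/50 = 52.0%, the multi-step checkout 41/86 = 47.7% → Flow B
The multi-step checkout wins each traffic group but Flow B wins overall — the comparison reverses. The multi-step checkout's sessions skew toward direct, which has a lower base rate.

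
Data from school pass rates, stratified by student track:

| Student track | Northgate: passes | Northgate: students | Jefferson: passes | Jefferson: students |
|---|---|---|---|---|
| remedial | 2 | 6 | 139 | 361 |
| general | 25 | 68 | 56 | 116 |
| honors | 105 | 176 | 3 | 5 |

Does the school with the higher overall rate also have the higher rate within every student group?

No

Remedial: Northgate 2/6 = 33.3%, Jefferson 139/361 = 38.5% → Jefferson
General: Northgate 25/68 = 36.8%, Jefferson 56/116 = 48.3% → Jefferson
Honors: Northgate 105/176 = 59.7%, Jefferson 3/5 = 60.0% → Jefferson
Overall: Northgate 132/250 = 52.8%, Jefferson 198/482 = 41.1% → Northgate
Jefferson wins each student group but Northgate wins overall — the comparison reverses. Jefferson's students skew toward remedial, which has a lower base rate.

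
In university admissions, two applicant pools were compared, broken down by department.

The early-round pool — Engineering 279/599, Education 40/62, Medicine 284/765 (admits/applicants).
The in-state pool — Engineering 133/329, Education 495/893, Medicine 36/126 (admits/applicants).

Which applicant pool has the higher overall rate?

Engineering: the early-round pool 279/599 = 46.6%, the in-state pool 133/329 = 40.4% → the early-round pool
Education: the early-round pool 40/62 = 64.5%, the in-state pool 495/893 = 55.4% → the early-round pool
Medicine: the early-round pool 284/765 = 37.1%, the in-state pool 36/126 = 28.6% → the early-round pool
Overall: the early-round pool 603/1426 = 42.3%, the in-state pool 664/1348 = 49.3% → the in-state pool
(The early-round pool wins every department group but the in-state pool wins overall — the early-round pool's applicants skew toward the low-rate Medicine group.)

the in-state pool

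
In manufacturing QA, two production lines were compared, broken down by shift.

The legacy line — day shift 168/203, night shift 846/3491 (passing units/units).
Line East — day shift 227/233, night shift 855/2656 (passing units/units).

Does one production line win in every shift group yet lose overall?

No

Day shift: the legacy line 168/203 = 82.8%, Line East 227/233 = 97.4% → Line East
Night shift: the legacy line 846/3491 = 24.2%, Line East 855/2656 = 32.2% → Line East
Overall: the legacy line 1014/3694 = 27.4%, Line East 1082/2889 = 37.5% → Line East
Line East wins overall and in every shift group — no reversal.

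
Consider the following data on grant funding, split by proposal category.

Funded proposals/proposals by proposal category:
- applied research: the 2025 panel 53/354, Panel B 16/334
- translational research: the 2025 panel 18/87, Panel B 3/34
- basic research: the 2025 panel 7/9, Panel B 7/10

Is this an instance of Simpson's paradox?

Applied research: the 2025 panel 53/354 = 15.0%, Panel B 16/334 = 4.8% → the 2025 panel
Translational research: the 2025 panel 18/87 = 20.7%, Panel B 3/34 = 8.8% → the 2025 panel
Basic research: the 2025 panel 7/9 = 77.8%, Panel B 7/10 = 70.0% → the 2025 panel
Overall: the 2025 panel 78/450 = 17.3%, Panel B 26/378 = 6.9% → the 2025 panel
The 2025 panel wins overall and in every proposal group — no reversal.

No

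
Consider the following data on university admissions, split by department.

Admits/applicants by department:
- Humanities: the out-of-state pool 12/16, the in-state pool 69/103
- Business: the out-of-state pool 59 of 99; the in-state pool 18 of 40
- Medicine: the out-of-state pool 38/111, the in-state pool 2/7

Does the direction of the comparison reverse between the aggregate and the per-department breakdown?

Humanities: the out-of-state pool 12/16 = 75.0%, the in-state pool 69/103 = 67.0% → the out-of-state pool
Business: the out-of-state pool 59/99 = 59.6%, the in-state pool 18/40 = 45.0% → the out-of-state pool
Medicine: the out-of-state pool 38/111 = 34.2%, the in-state pool 2/7 = 28.6% → the out-of-state pool
Overall: the out-of-state pool 109/226 = 48.2%, the in-state pool 89/150 = 59.3% → the in-state pool
The out-of-state pool wins each department group but the in-state pool wins overall — the comparison reverses. The out-of-state pool's applicants skew toward Medicine, which has a lower base rate.

Yes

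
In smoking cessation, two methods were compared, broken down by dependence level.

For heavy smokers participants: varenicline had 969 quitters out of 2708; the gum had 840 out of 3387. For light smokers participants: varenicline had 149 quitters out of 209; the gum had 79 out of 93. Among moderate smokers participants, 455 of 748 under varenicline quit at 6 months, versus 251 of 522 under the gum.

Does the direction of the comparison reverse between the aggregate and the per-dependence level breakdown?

No

Heavy smokers: varenicline 969/2708 = 35.8%, the gum 840/3387 = 24.8% → varenicline
Light smokers: varenicline 149/209 = 71.3%, the gum 79/93 = 84.9% → the gum
Moderate smokers: varenicline 455/748 = 60.8%, the gum 251/522 = 48.1% → varenicline
Overall: varenicline 1573/3665 = 42.9%, the gum 1170/4002 = 29.2% → varenicline
Neither sweeps: varenicline wins 2 of 3 groups, the gum wins 1. Varenicline wins overall but not every group — no Simpson reversal.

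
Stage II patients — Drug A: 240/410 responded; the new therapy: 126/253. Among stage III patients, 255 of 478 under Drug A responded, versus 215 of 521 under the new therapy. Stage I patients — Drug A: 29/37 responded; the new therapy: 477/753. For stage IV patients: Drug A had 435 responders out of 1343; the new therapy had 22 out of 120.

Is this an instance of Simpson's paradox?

Yes

Stage II: Drug A 240/410 = 58.5%, the new therapy 126/253 = 49.8% → Drug A
Stage III: Drug A 255/478 = 53.3%, the new therapy 215/521 = 41.3% → Drug A
Stage I: Drug A 29/37 = 78.4%, the new therapy 477/753 = 63.3% → Drug A
Stage IV: Drug A 435/1343 = 32.4%, the new therapy 22/120 = 18.3% → Drug A
Overall: Drug A 959/2268 = 42.3%, the new therapy 840/1647 = 51.0% → the new therapy
Drug A wins each disease group but the new therapy wins overall — the comparison reverses. Drug A's patients skew toward stage IV, which has a lower base rate.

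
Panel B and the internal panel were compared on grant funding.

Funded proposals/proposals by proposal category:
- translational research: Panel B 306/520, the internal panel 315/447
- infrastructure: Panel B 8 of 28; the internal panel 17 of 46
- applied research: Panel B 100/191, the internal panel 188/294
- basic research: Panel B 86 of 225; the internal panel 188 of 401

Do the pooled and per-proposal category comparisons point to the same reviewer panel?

Translational research: Panel B 306/520 = 58.8%, the internal panel 315/447 = 70.5% → the internal panel
Infrastructure: Panel B 8/28 = 28.6%, the internal panel 17/46 = 37.0% → the internal panel
Applied research: Panel B 100/191 = 52.4%, the internal panel 188/294 = 63.9% → the internal panel
Basic research: Panel B 86/225 = 38.2%, the internal panel 188/401 = 46.9% → the internal panel
Overall: Panel B 500/964 = 51.9%, the internal panel 708/1188 = 59.6% → the internal panel
The internal panel wins overall and in every proposal group — no reversal.

Yes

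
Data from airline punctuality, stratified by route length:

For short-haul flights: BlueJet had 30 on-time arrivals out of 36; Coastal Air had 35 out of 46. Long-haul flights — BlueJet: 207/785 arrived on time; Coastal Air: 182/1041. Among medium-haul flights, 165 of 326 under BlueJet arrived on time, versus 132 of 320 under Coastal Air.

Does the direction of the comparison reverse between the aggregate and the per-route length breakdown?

No

Short-haul: BlueJet 30/36 = 83.3%, Coastal Air 35/46 = 76.1% → BlueJet
Long-haul: BlueJet 207/785 = 26.4%, Coastal Air 182/1041 = 17.5% → BlueJet
Medium-haul: BlueJet 165/326 = 50.6%, Coastal Air 132/320 = 41.2% → BlueJet
Overall: BlueJet 402/1147 = 35.0%, Coastal Air 349/1407 = 24.8% → BlueJet
BlueJet wins overall and in every route group — no reversal.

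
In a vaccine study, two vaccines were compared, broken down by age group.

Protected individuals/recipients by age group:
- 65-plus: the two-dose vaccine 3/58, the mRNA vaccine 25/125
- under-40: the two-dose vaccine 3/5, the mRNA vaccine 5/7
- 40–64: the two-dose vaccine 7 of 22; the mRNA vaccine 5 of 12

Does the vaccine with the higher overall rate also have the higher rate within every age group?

65-plus: the two-dose vaccine 3/58 = 5.2%, the mRNA vaccine 25/125 = 20.0% → the mRNA vaccine
Under-40: the two-dose vaccine 3/5 = 60.0%, the mRNA vaccine 5/7 = 71.4% → the mRNA vaccine
40–64: the two-dose vaccine 7/22 = 31.8%, the mRNA vaccine 5/12 = 41.7% → the mRNA vaccine
Overall: the two-dose vaccine 13/85 = 15.3%, the mRNA vaccine 35/144 = 24.3% → the mRNA vaccine
The mRNA vaccine wins overall and in every age group — no reversal.

Yes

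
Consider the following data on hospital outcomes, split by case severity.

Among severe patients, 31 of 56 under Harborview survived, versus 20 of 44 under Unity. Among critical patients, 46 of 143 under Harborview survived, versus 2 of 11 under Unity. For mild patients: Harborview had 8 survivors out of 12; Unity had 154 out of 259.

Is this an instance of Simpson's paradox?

Severe: Harborview 31/56 = 55.4%, Unity 20/44 = 45.5% → Harborview
Critical: Harborview 46/143 = 32.2%, Unity 2/11 = 18.2% → Harborview
Mild: Harborview 8/12 = 66.7%, Unity 154/259 = 59.5% → Harborview
Overall: Harborview 85/211 = 40.3%, Unity 176/314 = 56.1% → Unity
Harborview wins each case group but Unity wins overall — the comparison reverses. Harborview's patients skew toward critical, which has a lower base rate.

Yes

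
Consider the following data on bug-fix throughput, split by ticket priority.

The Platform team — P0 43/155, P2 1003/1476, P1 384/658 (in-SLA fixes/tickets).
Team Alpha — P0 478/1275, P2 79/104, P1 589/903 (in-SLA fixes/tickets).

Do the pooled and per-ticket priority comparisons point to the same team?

No

P0: the Platform team 43/155 = 27.7%, Team Alpha 478/1275 = 37.5% → Team Alpha
P2: the Platform team 1003/1476 = 68.0%, Team Alpha 79/104 = 76.0% → Team Alpha
P1: the Platform team 384/658 = 58.4%, Team Alpha 589/903 = 65.2% → Team Alpha
Overall: the Platform team 1430/2289 = 62.5%, Team Alpha 1146/2282 = 50.2% → the Platform team
Team Alpha wins each ticket group but the Platform team wins overall — the comparison reverses. Team Alpha's tickets skew toward P0, which has a lower base rate.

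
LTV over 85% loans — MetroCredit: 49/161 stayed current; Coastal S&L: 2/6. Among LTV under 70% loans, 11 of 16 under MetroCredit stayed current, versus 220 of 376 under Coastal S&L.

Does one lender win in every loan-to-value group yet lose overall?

LTV over 85%: MetroCredit 49/161 = 30.4%, Coastal S&L 2/6 = 33.3% → Coastal S&L
LTV under 70%: MetroCredit 11/16 = 68.8%, Coastal S&L 220/376 = 58.5% → MetroCredit
Overall: MetroCredit 60/177 = 33.9%, Coastal S&L 222/382 = 58.1% → Coastal S&L
Neither sweeps: MetroCredit wins 1 of 2 groups, Coastal S&L wins 1. Coastal S&L wins overall but not every group — no Simpson reversal.

No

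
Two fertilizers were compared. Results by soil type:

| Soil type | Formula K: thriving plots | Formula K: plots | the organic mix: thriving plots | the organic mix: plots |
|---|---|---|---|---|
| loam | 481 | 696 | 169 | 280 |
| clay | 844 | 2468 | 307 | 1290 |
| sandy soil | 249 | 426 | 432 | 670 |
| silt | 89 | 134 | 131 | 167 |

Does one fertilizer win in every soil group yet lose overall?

Loam: Formula K 481/696 = 69.1%, the organic mix 169/280 = 60.4% → Formula K
Clay: Formula K 844/2468 = 34.2%, the organic mix 307/1290 = 23.8% → Formula K
Sandy soil: Formula K 249/426 = 58.5%, the organic mix 432/670 = 64.5% → the organic mix
Silt: Formula K 89/134 = 66.4%, the organic mix 131/167 = 78.4% → the organic mix
Overall: Formula K 1663/3724 = 44.7%, the organic mix 1039/2407 = 43.2% → Formula K
Neither sweeps: Formula K wins 2 of 4 groups, the organic mix wins 2. Formula K wins overall but not every group — no Simpson reversal.

No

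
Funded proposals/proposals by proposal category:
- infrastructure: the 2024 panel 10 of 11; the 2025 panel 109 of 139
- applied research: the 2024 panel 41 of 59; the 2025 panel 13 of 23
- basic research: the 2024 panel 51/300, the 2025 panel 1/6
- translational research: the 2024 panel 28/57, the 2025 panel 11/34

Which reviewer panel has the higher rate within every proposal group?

Infrastructure: the 2024 panel 10/11 = 90.9%, the 2025 panel 109/139 = 78.4% → the 2024 panel
Applied research: the 2024 panel 41/59 = 69.5%, the 2025 panel 13/23 = 56.5% → the 2024 panel
Basic research: the 2024 panel 51/300 = 17.0%, the 2025 panel 1/6 = 16.7% → the 2024 panel
Translational research: the 2024 panel 28/57 = 49.1%, the 2025 panel 11/34 = 32.4% → the 2024 panel
The 2024 panel has the higher rate in all 4 groups.

the 2024 panel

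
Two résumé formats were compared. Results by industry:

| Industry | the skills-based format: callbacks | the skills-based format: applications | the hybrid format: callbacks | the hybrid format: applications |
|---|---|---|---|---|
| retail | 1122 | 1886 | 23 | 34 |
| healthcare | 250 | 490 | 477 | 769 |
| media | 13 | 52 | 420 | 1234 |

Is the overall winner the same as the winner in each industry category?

Retail: the skills-based format 1122/1886 = 59.5%, the hybrid format 23/34 = 67.6% → the hybrid format
Healthcare: the skills-based format 250/490 = 51.0%, the hybrid format 477/769 = 62.0% → the hybrid format
Media: the skills-based format 13/52 = 25.0%, the hybrid format 420/1234 = 34.0% → the hybrid format
Overall: the skills-based format 1385/2428 = 57.0%, the hybrid format 920/2037 = 45.2% → the skills-based format
The hybrid format wins each industry group but the skills-based format wins overall — the comparison reverses. The hybrid format's applications skew toward media, which has a lower base rate.

No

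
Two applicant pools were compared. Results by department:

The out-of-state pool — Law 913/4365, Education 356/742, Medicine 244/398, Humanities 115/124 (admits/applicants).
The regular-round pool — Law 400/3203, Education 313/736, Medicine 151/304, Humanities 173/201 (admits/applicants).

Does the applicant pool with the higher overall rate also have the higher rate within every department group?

Law: the out-of-state pool 913/4365 = 20.9%, the regular-round pool 400/3203 = 12.5% → the out-of-state pool
Education: the out-of-state pool 356/742 = 48.0%, the regular-round pool 313/736 = 42.5% → the out-of-state pool
Medicine: the out-of-state pool 244/398 = 61.3%, the regular-round pool 151/304 = 49.7% → the out-of-state pool
Humanities: the out-of-state pool 115/124 = 92.7%, the regular-round pool 173/201 = 86.1% → the out-of-state pool
Overall: the out-of-state pool 1628/5629 = 28.9%, the regular-round pool 1037/4444 = 23.3% → the out-of-state pool
The out-of-state pool wins overall and in every department group — no reversal.

Yes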